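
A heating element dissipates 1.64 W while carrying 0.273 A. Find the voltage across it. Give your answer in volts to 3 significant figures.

6.01 V

From P = V I = I²R = V²/R, with the two given quantities we get V = P / I.
V = 1.64 / 0.2730 = 6.007 V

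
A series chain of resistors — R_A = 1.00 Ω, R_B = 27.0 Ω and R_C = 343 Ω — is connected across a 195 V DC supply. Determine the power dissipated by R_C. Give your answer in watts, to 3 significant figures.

Since the resistors are in series they all carry the loop current I = V/R_total; the power in any one is I²R.
R_total = 1.00 + 27.0 + 343 = 371.0 Ω
I = V / R_total = 195 / 371.0 = 0.5256 A
P_R_C = I² × R_C = (0.5256)² × 343 = 94.76 W

94.8 W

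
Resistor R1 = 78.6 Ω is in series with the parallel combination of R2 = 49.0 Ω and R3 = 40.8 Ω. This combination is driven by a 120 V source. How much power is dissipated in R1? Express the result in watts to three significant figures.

Replace R2 and R3 with their parallel equivalent so the circuit becomes R1 in series with R_p.
R_p = (49.0×40.8)/(49.0+40.8) = 22.26 Ω
R_total = 78.6 + 22.26 = 100.9 Ω
I = V / R_total = 120 / 100.9 = 1.190 A
The full supply current passes through R1: P = I²R.
P_R1 = (1.190)² × 78.6 = 111.3 W

111 W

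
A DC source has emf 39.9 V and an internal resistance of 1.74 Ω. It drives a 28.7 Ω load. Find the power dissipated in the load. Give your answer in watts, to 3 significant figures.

49.3 W

Load and internal resistance form a series loop — compute the loop current, then the load power via I²R.
I = ε / (r + R) = 39.9 / (1.74 + 28.7) = 1.311 A
P_load = I² R = (1.311)² × 28.7 = 49.31 W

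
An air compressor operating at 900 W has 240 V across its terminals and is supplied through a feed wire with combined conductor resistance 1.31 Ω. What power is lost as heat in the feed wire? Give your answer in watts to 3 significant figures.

The feed wire is a series resistance carrying the load current; its dissipation is I²R_line.
I = P / V = 900 / 240 = 3.750 A through the feed wire.
P_line = I² R_line = (3.750)² × 1.31 = 18.42 W

18.4 W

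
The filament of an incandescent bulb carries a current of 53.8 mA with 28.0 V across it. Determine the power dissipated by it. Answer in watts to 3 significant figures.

1.51 W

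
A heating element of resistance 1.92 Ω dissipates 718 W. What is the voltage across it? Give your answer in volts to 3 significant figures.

37.1 V

The two known quantities fix the third via V = √(P R).
V = √(718 × 1.92) = 37.13 V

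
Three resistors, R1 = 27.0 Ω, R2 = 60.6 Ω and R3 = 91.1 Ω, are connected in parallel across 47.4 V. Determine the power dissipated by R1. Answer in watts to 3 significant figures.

83.2 W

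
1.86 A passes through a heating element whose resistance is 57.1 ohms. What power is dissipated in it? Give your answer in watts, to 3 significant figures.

198 W

Current and resistance are given, so P = I²R is the direct form.
P = (1.860 A)² × 57.1 Ω = 197.5 W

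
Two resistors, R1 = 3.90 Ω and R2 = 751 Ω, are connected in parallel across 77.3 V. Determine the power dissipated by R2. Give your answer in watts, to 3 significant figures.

7.96 W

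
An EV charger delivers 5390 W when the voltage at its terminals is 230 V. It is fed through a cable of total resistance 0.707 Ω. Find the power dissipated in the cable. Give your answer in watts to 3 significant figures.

Only the current and the line resistance are needed for the I²R loss.
I = P / V = 5390 / 230 = 23.43 A through the cable.
P_line = I² R_line = (23.43)² × 0.707 = 388.3 W

388 W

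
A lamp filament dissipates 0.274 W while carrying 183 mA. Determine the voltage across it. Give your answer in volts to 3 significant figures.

Inverting the appropriate power form: V = P / I.
V = 0.274 / 0.1830 = 1.497 V

1.50 V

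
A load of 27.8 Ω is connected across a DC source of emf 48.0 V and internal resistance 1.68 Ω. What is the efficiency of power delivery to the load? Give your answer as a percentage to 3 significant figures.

The source delivers εI, of which I²R reaches the load and I²r is lost; since I is common, η = R/(R+r).
η = R / (R + r) = 27.8 / (27.8 + 1.68) = 0.9430

94.3 %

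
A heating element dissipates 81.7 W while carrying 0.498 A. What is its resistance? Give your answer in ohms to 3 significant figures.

329 Ω

The two known quantities fix the third via R = P / I².
R = 81.7 / (0.4980)² = 329.4 Ω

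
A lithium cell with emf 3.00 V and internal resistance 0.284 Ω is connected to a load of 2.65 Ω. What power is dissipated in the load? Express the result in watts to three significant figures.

With r and R in series, I = ε/(r+R); the load dissipates I²R.
I = ε / (r + R) = 3.00 / (0.284 + 2.65) = 1.022 A
P_load = I² R = (1.022)² × 2.65 = 2.771 W

2.77 W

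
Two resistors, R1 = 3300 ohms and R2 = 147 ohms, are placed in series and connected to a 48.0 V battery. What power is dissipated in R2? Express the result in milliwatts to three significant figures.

The current is common to all series resistors; compute it, then apply P = I²R for the target.
R_total = 3300 + 147 = 3447 Ω
I = V / R_total = 48.0 / 3447 = 0.01393 A
P_R2 = I² × R2 = (0.01393)² × 147 = 0.02850 W

28.5 mW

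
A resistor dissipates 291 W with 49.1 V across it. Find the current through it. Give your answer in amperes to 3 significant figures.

5.93 A

Inverting the appropriate power form: I = P / V.
I = 291 / 49.1 = 5.927 A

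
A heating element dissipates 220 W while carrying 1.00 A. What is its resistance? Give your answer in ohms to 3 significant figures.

From P = V I = I²R = V²/R, with the two given quantities we get R = P / I².
R = 220 / (1.000)² = 220.0 Ω

220 Ω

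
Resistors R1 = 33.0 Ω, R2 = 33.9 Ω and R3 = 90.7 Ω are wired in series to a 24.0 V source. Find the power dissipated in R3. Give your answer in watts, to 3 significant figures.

Since the resistors are in series they all carry the loop current I = V/R_total; the power in any one is I²R.
R_total = 33.0 + 33.9 + 90.7 = 157.6 Ω
I = V / R_total = 24.0 / 157.6 = 0.1523 A
P_R3 = I² × R3 = (0.1523)² × 90.7 = 2.103 W

2.10 W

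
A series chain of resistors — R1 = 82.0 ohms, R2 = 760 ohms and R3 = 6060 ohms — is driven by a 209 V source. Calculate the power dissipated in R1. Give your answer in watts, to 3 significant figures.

Since the resistors are in series they all carry the loop current I = V/R_total; the power in any one is I²R.
R_total = 82.0 + 760 + 6060 = 6902 Ω
I = V / R_total = 209 / 6902 = 0.03028 A
P_R1 = I² × R1 = (0.03028)² × 82.0 = 0.07519 W

0.0752 W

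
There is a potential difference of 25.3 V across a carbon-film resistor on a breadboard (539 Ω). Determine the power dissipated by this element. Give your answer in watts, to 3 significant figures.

1.19 W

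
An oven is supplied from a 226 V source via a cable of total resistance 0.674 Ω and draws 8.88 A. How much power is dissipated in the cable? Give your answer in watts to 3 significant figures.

53.1 W

The cable is a series resistance carrying the load current; its dissipation is I²R_line.
The cable carries the full 8.88 A.
P_line = I² R_line = (8.880)² × 0.674 = 53.15 W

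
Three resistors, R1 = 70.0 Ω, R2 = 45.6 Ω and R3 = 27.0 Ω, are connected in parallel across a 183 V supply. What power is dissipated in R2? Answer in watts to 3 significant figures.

734 W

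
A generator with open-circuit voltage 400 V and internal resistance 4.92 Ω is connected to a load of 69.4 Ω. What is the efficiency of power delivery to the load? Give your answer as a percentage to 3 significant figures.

Efficiency is P_load / P_total. With a series r and R sharing the same I, P = I²R for each, so η = R/(R+r).
η = R / (R + r) = 69.4 / (69.4 + 4.92) = 0.9338

93.4 %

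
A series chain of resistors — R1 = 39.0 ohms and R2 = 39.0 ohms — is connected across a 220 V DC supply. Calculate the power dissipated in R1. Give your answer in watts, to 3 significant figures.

The current is common to all series resistors; compute it, then apply P = I²R for the target.
R_total = 39.0 + 39.0 = 78.00 Ω
I = V / R_total = 220 / 78.00 = 2.821 A
P_R1 = I² × R1 = (2.821)² × 39.0 = 310.3 W

310 W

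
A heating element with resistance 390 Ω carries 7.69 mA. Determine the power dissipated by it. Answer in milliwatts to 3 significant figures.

23.1 mW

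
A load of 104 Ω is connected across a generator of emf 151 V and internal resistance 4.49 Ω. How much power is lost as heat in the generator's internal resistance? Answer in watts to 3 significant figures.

Internal loss is I²r, with I set by the total series resistance r+R.
I = ε / (r + R) = 151 / (4.49 + 104) = 1.392 A
P_int = I² r = (1.392)² × 4.49 = 8.698 W

8.70 W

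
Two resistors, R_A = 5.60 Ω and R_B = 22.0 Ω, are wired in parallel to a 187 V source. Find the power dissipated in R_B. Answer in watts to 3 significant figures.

Each parallel branch sees the full supply voltage, so P = V²/R applies directly to the target branch.
P_R_B = V² / R_B = (187)² / 22.0 Ω = 1590 W

1590 W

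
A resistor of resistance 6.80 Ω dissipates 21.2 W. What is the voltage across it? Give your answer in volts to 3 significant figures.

The two known quantities fix the third via V = √(P R).
V = √(21.2 × 6.80) = 12.01 V

12.0 V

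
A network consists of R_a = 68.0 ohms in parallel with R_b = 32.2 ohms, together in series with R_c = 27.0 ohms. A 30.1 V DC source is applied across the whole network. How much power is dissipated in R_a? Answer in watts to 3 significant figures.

2.67 W

Reduce the parallel combination to a single R_p; the circuit then becomes R_p in series with the remaining resistor.
R_p = (68.0×32.2)/(68.0+32.2) = 21.85 Ω
R_total = R_p + 27.0 = 21.85 + 27.0 = 48.85 Ω
I = V / R_total = 30.1 / 48.85 = 0.6161 A
Voltage across the parallel pair: V_p = I × R_p = 0.6161 × 21.85 = 13.46 V
R_a sits across V_p; its power is V_p²/R.
P_R_a = (13.46)² / 68.0 = 2.666 W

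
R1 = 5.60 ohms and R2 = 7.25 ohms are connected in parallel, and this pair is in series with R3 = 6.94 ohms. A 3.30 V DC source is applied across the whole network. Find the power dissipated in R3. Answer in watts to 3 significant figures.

Combine R1 and R2 into their parallel equivalent first, reducing the network to two series resistors.
R_p = (5.60×7.25)/(5.60+7.25) = 3.160 Ω
R_total = R_p + 6.94 = 3.160 + 6.94 = 10.10 Ω
I = V / R_total = 3.30 / 10.10 = 0.3267 A
R3 is the series element, so its power is I²R.
P_R3 = (0.3267)² × 6.94 = 0.7409 W

0.741 W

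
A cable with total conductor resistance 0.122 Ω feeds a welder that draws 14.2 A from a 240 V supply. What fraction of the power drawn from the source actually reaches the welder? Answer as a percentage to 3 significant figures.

99.3 %

The cable carries the full 14.2 A.
P_line = I² R_line = (14.20)² × 0.122 = 24.60 W
P_source = V I = 240 × 14.20 = 3408 W; P_load = 3383 W
η = P_load / P_source = 3383 / 3408 = 0.9928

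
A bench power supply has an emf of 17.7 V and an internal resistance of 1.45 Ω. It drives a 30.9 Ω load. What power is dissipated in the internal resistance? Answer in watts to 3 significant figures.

0.434 W

The internal resistance carries the same current as the load; P_int = I²r.
I = ε / (r + R) = 17.7 / (1.45 + 30.9) = 0.5471 A
P_int = I² r = (0.5471)² × 1.45 = 0.4341 W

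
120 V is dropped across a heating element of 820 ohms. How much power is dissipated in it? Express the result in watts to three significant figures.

17.6 W

We know the drop across the element and its resistance — P = V²/R, one step.
P = (120 V)² / 820 Ω = 17.56 W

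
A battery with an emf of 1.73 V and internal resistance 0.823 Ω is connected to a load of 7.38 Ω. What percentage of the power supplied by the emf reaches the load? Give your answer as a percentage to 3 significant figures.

90.0 %

The source delivers εI, of which I²R reaches the load and I²r is lost; since I is common, η = R/(R+r).
η = R / (R + r) = 7.38 / (7.38 + 0.823) = 0.8997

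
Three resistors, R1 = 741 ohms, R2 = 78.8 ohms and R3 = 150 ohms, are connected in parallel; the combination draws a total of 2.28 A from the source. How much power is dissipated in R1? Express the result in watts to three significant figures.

16.4 W

Parallel branches share V, not I — compute V via R_eq, then use V²/R for the target branch.
1/R_eq = 1/741 + 1/78.8 + 1/150 ⇒ R_eq = 48.29 Ω
V = I_total × R_eq = 2.280 × 48.29 = 110.1 V
P_R1 = V² / R1 = (110.1)² / 741 = 16.36 W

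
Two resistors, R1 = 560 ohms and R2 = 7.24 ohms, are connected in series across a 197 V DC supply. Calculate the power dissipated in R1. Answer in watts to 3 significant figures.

67.5 W

Every series element carries the same I. Get I from the total resistance, then P = I² × R1.
R_total = 560 + 7.24 = 567.2 Ω
I = V / R_total = 197 / 567.2 = 0.3473 A
P_R1 = I² × R1 = (0.3473)² × 560 = 67.54 W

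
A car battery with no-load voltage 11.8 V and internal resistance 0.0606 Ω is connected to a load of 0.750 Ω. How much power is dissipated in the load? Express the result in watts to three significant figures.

159 W

Find the circuit current first, then P = I²R for the load (series elements share I).
I = ε / (r + R) = 11.8 / (0.0606 + 0.750) = 14.56 A
P_load = I² R = (14.56)² × 0.750 = 158.9 W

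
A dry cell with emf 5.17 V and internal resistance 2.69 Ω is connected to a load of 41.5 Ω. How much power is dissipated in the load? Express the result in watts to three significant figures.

0.568 W

Find the circuit current first, then P = I²R for the load (series elements share I).
I = ε / (r + R) = 5.17 / (2.69 + 41.5) = 0.1170 A
P_load = I² R = (0.1170)² × 41.5 = 0.5680 W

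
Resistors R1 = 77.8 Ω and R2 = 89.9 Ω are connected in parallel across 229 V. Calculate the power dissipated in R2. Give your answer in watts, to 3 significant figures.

583 W

Each parallel branch sees the full supply voltage, so P = V²/R applies directly to the target branch.
P_R2 = V² / R2 = (229)² / 89.9 Ω = 583.3 W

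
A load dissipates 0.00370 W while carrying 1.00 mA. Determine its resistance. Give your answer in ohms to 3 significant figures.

3700 Ω

The two known quantities fix the third via R = P / I².
R = 0.00370 / (0.001000)² = 3700 Ω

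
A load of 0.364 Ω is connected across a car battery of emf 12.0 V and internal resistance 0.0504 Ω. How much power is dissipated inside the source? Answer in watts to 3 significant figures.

Internal loss is I²r, with I set by the total series resistance r+R.
I = ε / (r + R) = 12.0 / (0.0504 + 0.364) = 28.96 A
P_int = I² r = (28.96)² × 0.0504 = 42.26 W

42.3 W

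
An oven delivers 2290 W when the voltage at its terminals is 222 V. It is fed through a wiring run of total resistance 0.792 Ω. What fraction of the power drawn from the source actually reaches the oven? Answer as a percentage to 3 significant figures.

I = P / V = 2290 / 222 = 10.32 A through the wiring run.
P_line = I² R_line = (10.32)² × 0.792 = 84.27 W
P_source = P_load + P_line = 2290 + 84.27 = 2374 W
η = P_load / P_source = 2290 / 2374 = 0.9645

96.5 %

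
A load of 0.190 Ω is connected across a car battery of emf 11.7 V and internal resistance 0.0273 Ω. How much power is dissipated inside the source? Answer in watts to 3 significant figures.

79.1 W

The source's internal resistance is just another series element carrying I; its dissipation is I²r.
I = ε / (r + R) = 11.7 / (0.0273 + 0.190) = 53.84 A
P_int = I² r = (53.84)² × 0.0273 = 79.14 W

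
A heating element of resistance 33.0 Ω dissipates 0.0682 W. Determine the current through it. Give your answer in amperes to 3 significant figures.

0.0455 A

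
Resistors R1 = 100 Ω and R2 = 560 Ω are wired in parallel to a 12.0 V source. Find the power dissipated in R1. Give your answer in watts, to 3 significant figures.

1.44 W

Each parallel branch sees the full supply voltage, so P = V²/R applies directly to the target branch.
P_R1 = V² / R1 = (12.0)² / 100 Ω = 1.440 W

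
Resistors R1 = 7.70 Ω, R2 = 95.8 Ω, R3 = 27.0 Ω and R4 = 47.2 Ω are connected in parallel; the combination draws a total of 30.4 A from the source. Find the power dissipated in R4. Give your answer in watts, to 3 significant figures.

497 W

Parallel branches share V, not I — compute V via R_eq, then use V²/R for the target branch.
1/R_eq = 1/7.70 + 1/95.8 + 1/27.0 + 1/47.2 ⇒ R_eq = 5.037 Ω
V = I_total × R_eq = 30.40 × 5.037 = 153.1 V
P_R4 = V² / R4 = (153.1)² / 47.2 = 496.8 W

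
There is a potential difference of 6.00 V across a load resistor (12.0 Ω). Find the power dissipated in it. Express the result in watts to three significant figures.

3.00 W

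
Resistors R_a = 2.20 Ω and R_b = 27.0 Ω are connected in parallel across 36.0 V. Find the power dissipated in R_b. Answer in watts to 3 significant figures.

48.0 W

The supply voltage appears across each parallel branch — just use P = V²/R_b.
P_R_b = V² / R_b = (36.0)² / 27.0 Ω = 48.00 W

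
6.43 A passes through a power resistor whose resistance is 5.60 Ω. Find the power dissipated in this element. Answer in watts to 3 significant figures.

232 W

With I and R stated, P = I²R applies in one step.
P = (6.430 A)² × 5.60 Ω = 231.5 W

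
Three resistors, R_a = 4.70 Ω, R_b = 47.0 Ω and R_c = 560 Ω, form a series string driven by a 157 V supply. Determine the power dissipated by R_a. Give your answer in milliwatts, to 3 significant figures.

310 mW

In a series string the same current flows through every resistor — find that current, then P = I²R for the one we want.
R_total = 4.70 + 47.0 + 560 = 611.7 Ω
I = V / R_total = 157 / 611.7 = 0.2567 A
P_R_a = I² × R_a = (0.2567)² × 4.70 = 0.3096 W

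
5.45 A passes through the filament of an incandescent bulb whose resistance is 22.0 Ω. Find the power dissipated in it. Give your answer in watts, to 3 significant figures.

The current through and the resistance of the element are both given; use P = I²R.
P = (5.450 A)² × 22.0 Ω = 653.5 W

653 W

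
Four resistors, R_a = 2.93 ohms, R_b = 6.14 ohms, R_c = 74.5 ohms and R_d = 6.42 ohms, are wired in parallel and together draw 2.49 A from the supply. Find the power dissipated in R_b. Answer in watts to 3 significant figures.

We need the common branch voltage; get it from I_total × R_eq, then P = V²/R for the branch.
1/R_eq = 1/2.93 + 1/6.14 + 1/74.5 + 1/6.42 ⇒ R_eq = 1.485 Ω
V = I_total × R_eq = 2.490 × 1.485 = 3.698 V
P_R_b = V² / R_b = (3.698)² / 6.14 = 2.227 W

2.23 W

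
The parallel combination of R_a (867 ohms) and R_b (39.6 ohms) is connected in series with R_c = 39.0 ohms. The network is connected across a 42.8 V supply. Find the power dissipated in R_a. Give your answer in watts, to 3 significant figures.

0.513 W

Combine R_a and R_b into their parallel equivalent first, reducing the network to two series resistors.
R_p = (867×39.6)/(867+39.6) = 37.87 Ω
R_total = R_p + 39.0 = 37.87 + 39.0 = 76.87 Ω
I = V / R_total = 42.8 / 76.87 = 0.5568 A
Voltage across the parallel pair: V_p = I × R_p = 0.5568 × 37.87 = 21.09 V
R_a has V_p across it, so P = V_p²/R_a.
P_R_a = (21.09)² / 867 = 0.5128 W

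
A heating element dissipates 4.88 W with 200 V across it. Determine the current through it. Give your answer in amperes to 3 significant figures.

Inverting the appropriate power form: I = P / V.
I = 4.88 / 200 = 0.02440 A

0.0244 A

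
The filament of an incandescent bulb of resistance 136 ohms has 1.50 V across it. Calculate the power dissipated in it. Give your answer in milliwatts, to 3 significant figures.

16.5 mW

With V across and R both known, P = V²/R gives the dissipation directly.
P = (1.50 V)² / 136 Ω = 0.01654 W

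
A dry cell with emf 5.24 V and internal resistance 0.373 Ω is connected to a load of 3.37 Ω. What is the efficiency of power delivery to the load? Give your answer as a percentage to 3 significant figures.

90.0 %

The source delivers εI, of which I²R reaches the load and I²r is lost; since I is common, η = R/(R+r).
η = R / (R + r) = 3.37 / (3.37 + 0.373) = 0.9003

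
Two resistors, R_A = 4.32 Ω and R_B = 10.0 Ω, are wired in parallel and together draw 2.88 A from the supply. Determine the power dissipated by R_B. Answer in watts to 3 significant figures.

7.55 W

The branches share the same voltage, but only the total current is given — find V from the equivalent resistance first.
1/R_eq = 1/4.32 + 1/10.0 ⇒ R_eq = 3.017 Ω
V = I_total × R_eq = 2.880 × 3.017 = 8.688 V
P_R_B = V² / R_B = (8.688)² / 10.0 = 7.549 W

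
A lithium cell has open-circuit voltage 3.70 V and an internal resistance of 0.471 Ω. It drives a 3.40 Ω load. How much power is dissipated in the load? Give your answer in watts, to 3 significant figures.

3.11 W

Load and internal resistance form a series loop — compute the loop current, then the load power via I²R.
I = ε / (r + R) = 3.70 / (0.471 + 3.40) = 0.9558 A
P_load = I² R = (0.9558)² × 3.40 = 3.106 W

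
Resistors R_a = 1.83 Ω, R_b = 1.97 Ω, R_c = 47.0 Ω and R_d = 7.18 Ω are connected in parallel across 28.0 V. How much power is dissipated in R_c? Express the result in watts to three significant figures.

16.7 W

Each parallel branch sees the full supply voltage, so P = V²/R applies directly to the target branch.
P_R_c = V² / R_c = (28.0)² / 47.0 Ω = 16.68 W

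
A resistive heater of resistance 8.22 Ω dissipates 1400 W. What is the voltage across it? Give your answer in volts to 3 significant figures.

107 V

Rearranging the power relation for the two known quantities gives V = √(P R).
V = √(1400 × 8.22) = 107.3 V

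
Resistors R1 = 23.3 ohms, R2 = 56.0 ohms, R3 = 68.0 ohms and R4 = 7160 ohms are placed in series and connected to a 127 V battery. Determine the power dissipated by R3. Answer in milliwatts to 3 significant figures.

In a series string the same current flows through every resistor — find that current, then P = I²R for the one we want.
R_total = 23.3 + 56.0 + 68.0 + 7160 = 7307 Ω
I = V / R_total = 127 / 7307 = 0.01738 A
P_R3 = I² × R3 = (0.01738)² × 68.0 = 0.02054 W

20.5 mW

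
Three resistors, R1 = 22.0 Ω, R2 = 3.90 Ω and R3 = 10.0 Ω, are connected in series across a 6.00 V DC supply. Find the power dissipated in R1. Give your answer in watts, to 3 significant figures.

Every series element carries the same I. Get I from the total resistance, then P = I² × R1.
R_total = 22.0 + 3.90 + 10.0 = 35.90 Ω
I = V / R_total = 6.00 / 35.90 = 0.1671 A
P_R1 = I² × R1 = (0.1671)² × 22.0 = 0.6145 W

0.615 W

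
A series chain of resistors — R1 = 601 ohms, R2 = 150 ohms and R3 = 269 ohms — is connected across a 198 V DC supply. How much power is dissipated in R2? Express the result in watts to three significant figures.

In a series string the same current flows through every resistor — find that current, then P = I²R for the one we want.
R_total = 601 + 150 + 269 = 1020 Ω
I = V / R_total = 198 / 1020 = 0.1941 A
P_R2 = I² × R2 = (0.1941)² × 150 = 5.652 W

5.65 W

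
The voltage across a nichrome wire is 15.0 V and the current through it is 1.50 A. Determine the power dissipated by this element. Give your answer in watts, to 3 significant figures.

22.5 W

With V and I both given, power follows immediately from P = V I.
P = 15.0 V × 1.500 A = 22.50 W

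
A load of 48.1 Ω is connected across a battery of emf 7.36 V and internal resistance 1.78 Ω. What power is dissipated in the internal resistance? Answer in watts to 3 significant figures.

0.0388 W

r is in series with the load, so it carries the full circuit current — the loss in it is I²r.
I = ε / (r + R) = 7.36 / (1.78 + 48.1) = 0.1476 A
P_int = I² r = (0.1476)² × 1.78 = 0.03875 W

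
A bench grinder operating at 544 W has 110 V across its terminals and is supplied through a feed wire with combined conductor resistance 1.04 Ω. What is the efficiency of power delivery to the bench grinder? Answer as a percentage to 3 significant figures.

95.5 %

I = P / V = 544 / 110 = 4.945 A through the feed wire.
P_line = I² R_line = (4.945)² × 1.04 = 25.44 W
P_source = P_load + P_line = 544.0 + 25.44 = 569.4 W
η = P_load / P_source = 544.0 / 569.4 = 0.9553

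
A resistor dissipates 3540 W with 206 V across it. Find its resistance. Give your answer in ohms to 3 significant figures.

The two known quantities fix the third via R = V² / P.
R = (206)² / 3540 = 11.99 Ω

12.0 Ω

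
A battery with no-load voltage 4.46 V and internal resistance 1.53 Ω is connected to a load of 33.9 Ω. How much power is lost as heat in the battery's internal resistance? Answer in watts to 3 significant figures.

0.0242 W

The source's internal resistance is just another series element carrying I; its dissipation is I²r.
I = ε / (r + R) = 4.46 / (1.53 + 33.9) = 0.1259 A
P_int = I² r = (0.1259)² × 1.53 = 0.02424 W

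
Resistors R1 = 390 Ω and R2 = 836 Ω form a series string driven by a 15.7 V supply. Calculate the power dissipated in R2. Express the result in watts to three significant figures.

0.137 W

Every series element carries the same I. Get I from the total resistance, then P = I² × R2.
R_total = 390 + 836 = 1226 Ω
I = V / R_total = 15.7 / 1226 = 0.01281 A
P_R2 = I² × R2 = (0.01281)² × 836 = 0.1371 W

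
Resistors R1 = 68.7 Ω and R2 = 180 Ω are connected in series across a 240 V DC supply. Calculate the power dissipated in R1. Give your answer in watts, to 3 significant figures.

In a series string the same current flows through every resistor — find that current, then P = I²R for the one we want.
R_total = 68.7 + 180 = 248.7 Ω
I = V / R_total = 240 / 248.7 = 0.9650 A
P_R1 = I² × R1 = (0.9650)² × 68.7 = 63.98 W

64.0 W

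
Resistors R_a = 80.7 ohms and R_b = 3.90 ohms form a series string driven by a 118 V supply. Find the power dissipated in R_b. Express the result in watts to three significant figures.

In a series string the same current flows through every resistor — find that current, then P = I²R for the one we want.
R_total = 80.7 + 3.90 = 84.60 Ω
I = V / R_total = 118 / 84.60 = 1.395 A
P_R_b = I² × R_b = (1.395)² × 3.90 = 7.587 W

7.59 W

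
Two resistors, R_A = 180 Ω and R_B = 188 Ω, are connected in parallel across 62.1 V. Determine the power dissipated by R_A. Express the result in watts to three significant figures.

Each parallel branch sees the full supply voltage, so P = V²/R applies directly to the target branch.
P_R_A = V² / R_A = (62.1)² / 180 Ω = 21.42 W

21.4 W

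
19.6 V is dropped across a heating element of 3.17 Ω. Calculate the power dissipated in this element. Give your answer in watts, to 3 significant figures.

121 W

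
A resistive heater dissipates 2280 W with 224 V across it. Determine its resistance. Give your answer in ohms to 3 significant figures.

Rearranging the power relation for the two known quantities gives R = V² / P.
R = (224)² / 2280 = 22.01 Ω

22.0 Ω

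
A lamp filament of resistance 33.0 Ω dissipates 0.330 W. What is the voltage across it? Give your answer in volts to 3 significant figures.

From P = V I = I²R = V²/R, with the two given quantities we get V = √(P R).
V = √(0.330 × 33.0) = 3.300 V

3.30 V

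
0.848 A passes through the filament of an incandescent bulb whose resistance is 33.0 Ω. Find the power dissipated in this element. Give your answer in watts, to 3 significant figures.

23.7 W

Current and resistance are given, so P = I²R is the direct form.
P = (0.8480 A)² × 33.0 Ω = 23.73 W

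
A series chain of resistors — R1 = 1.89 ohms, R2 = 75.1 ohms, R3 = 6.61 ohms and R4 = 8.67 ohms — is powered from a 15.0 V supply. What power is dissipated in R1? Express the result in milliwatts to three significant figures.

Series elements share the same current, so find I first, then use P = I²R.
R_total = 1.89 + 75.1 + 6.61 + 8.67 = 92.27 Ω
I = V / R_total = 15.0 / 92.27 = 0.1626 A
P_R1 = I² × R1 = (0.1626)² × 1.89 = 0.04995 W

49.9 mW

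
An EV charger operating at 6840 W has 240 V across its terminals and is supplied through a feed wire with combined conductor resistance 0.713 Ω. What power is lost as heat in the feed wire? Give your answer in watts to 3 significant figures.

Line loss is just I²R for the cable — we know both I and R_line directly.
I = P / V = 6840 / 240 = 28.50 A through the feed wire.
P_line = I² R_line = (28.50)² × 0.713 = 579.1 W

579 W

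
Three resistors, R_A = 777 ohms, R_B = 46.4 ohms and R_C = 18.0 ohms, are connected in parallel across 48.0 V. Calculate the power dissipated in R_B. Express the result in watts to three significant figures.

Parallel branches share the same voltage; P = V²/R gives the branch power in one step.
P_R_B = V² / R_B = (48.0)² / 46.4 Ω = 49.66 W

49.7 W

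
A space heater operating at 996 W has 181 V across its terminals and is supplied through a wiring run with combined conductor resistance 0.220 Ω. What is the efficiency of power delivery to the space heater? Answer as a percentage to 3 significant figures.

99.3 %

I = P / V = 996 / 181 = 5.503 A through the wiring run.
P_line = I² R_line = (5.503)² × 0.220 = 6.662 W
P_source = P_load + P_line = 996.0 + 6.662 = 1003 W
η = P_load / P_source = 996.0 / 1003 = 0.9934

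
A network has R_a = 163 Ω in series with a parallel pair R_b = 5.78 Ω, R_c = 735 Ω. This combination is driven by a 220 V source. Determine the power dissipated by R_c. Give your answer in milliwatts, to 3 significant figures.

76.1 mW

Collapse R_b‖R_c to a single equivalent, reducing the network to two series elements.
R_p = (5.78×735)/(5.78+735) = 5.735 Ω
R_total = 163 + 5.735 = 168.7 Ω
I = V / R_total = 220 / 168.7 = 1.304 A
Voltage across the parallel pair: V_p = I × R_p = 1.304 × 5.735 = 7.477 V
R_c sees V_p directly, so P = V_p² / R_c.
P_R_c = (7.477)² / 735 = 0.07607 W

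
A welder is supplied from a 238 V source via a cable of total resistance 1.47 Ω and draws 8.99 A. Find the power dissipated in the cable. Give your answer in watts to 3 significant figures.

Line loss is just I²R for the cable — we know both I and R_line directly.
The cable carries the full 8.99 A.
P_line = I² R_line = (8.990)² × 1.47 = 118.8 W

119 W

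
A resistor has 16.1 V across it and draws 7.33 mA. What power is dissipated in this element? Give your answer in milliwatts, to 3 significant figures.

118 mW

Both the voltage across and the current through the element are known, so P = V I applies directly.
P = 16.1 V × 0.007330 A = 0.1180 W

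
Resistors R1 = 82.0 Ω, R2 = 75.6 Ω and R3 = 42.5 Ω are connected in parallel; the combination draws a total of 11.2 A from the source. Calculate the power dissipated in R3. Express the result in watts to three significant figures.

1230 W

The branches share the same voltage, but only the total current is given — find V from the equivalent resistance first.
1/R_eq = 1/82.0 + 1/75.6 + 1/42.5 ⇒ R_eq = 20.43 Ω
V = I_total × R_eq = 11.20 × 20.43 = 228.8 V
P_R3 = V² / R3 = (228.8)² / 42.5 = 1232 W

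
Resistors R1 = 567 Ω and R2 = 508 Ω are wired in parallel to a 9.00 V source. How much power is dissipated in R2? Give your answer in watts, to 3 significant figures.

0.159 W

The supply voltage appears across each parallel branch — just use P = V²/R2.
P_R2 = V² / R2 = (9.00)² / 508 Ω = 0.1594 W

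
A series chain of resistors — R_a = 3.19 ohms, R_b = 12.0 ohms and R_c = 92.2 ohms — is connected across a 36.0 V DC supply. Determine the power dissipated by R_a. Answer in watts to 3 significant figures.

0.358 W

Every series element carries the same I. Get I from the total resistance, then P = I² × R_a.
R_total = 3.19 + 12.0 + 92.2 = 107.4 Ω
I = V / R_total = 36.0 / 107.4 = 0.3352 A
P_R_a = I² × R_a = (0.3352)² × 3.19 = 0.3585 W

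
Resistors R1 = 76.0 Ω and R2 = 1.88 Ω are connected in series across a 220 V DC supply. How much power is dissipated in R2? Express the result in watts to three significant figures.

Series elements share the same current, so find I first, then use P = I²R.
R_total = 76.0 + 1.88 = 77.88 Ω
I = V / R_total = 220 / 77.88 = 2.825 A
P_R2 = I² × R2 = (2.825)² × 1.88 = 15.00 W

15.0 W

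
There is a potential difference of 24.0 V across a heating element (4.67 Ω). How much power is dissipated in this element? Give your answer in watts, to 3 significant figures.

V and R are stated; P = V²/R avoids computing the current.
P = (24.0 V)² / 4.67 Ω = 123.3 W

123 W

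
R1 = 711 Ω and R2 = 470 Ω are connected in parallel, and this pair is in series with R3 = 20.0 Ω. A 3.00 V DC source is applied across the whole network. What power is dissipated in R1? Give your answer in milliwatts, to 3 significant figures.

Combine R1 and R2 into their parallel equivalent first, reducing the network to two series resistors.
R_p = (711×470)/(711+470) = 283.0 Ω
R_total = R_p + 20.0 = 283.0 + 20.0 = 303.0 Ω
I = V / R_total = 3.00 / 303.0 = 0.009902 A
Voltage across the parallel pair: V_p = I × R_p = 0.009902 × 283.0 = 2.802 V
Use P = V²/R for R1 with V = V_p.
P_R1 = (2.802)² / 711 = 0.01104 W

11.0 mW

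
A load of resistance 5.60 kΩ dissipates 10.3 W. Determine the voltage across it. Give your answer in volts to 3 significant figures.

240 V

Inverting the appropriate power form: V = √(P R).
V = √(10.3 × 5600) = 240.2 V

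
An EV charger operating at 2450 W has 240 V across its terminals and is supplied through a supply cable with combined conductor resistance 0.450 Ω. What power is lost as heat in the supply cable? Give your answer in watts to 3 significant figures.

46.9 W

The supply cable and load are in series, so the same current flows in both; the loss is I²R_line.
I = P / V = 2450 / 240 = 10.21 A through the supply cable.
P_line = I² R_line = (10.21)² × 0.450 = 46.89 W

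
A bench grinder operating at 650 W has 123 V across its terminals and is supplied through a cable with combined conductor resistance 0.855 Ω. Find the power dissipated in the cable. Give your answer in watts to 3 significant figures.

The cable and load are in series, so the same current flows in both; the loss is I²R_line.
I = P / V = 650 / 123 = 5.285 A through the cable.
P_line = I² R_line = (5.285)² × 0.855 = 23.88 W

23.9 W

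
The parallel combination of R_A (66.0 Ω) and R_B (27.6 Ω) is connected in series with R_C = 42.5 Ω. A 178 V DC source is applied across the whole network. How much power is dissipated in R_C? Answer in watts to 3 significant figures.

Reduce the parallel combination to a single R_p; the circuit then becomes R_p in series with the remaining resistor.
R_p = (66.0×27.6)/(66.0+27.6) = 19.46 Ω
R_total = R_p + 42.5 = 19.46 + 42.5 = 61.96 Ω
I = V / R_total = 178 / 61.96 = 2.873 A
R_C carries the full series current, so P = I²R.
P_R_C = (2.873)² × 42.5 = 350.7 W

351 W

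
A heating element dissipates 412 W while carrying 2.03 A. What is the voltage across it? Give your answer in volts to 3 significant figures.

From P = V I = I²R = V²/R, with the two given quantities we get V = P / I.
V = 412 / 2.030 = 203.0 V

203 V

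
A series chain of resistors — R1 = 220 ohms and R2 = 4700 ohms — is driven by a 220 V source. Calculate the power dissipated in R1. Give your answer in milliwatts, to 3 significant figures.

Since the resistors are in series they all carry the loop current I = V/R_total; the power in any one is I²R.
R_total = 220 + 4700 = 4920 Ω
I = V / R_total = 220 / 4920 = 0.04472 A
P_R1 = I² × R1 = (0.04472)² × 220 = 0.4399 W

440 mW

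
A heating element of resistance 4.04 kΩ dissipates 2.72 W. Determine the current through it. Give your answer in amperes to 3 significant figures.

0.0259 A

From P = V I = I²R = V²/R, with the two given quantities we get I = √(P / R).
I = √(2.72 / 4040) = 0.02595 A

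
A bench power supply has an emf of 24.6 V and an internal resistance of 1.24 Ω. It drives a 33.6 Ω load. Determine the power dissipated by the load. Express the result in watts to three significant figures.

Load and internal resistance form a series loop — compute the loop current, then the load power via I²R.
I = ε / (r + R) = 24.6 / (1.24 + 33.6) = 0.7061 A
P_load = I² R = (0.7061)² × 33.6 = 16.75 W

16.8 W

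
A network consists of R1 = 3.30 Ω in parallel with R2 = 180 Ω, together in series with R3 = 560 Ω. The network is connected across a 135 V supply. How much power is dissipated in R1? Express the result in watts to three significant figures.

0.183 W

First find R_p for the parallel pair, then treat R_p + R3 as a series loop.
R_p = (3.30×180)/(3.30+180) = 3.241 Ω
R_total = R_p + 560 = 3.241 + 560 = 563.2 Ω
I = V / R_total = 135 / 563.2 = 0.2397 A
Voltage across the parallel pair: V_p = I × R_p = 0.2397 × 3.241 = 0.7767 V
R1 has V_p across it, so P = V_p²/R1.
P_R1 = (0.7767)² / 3.30 = 0.1828 W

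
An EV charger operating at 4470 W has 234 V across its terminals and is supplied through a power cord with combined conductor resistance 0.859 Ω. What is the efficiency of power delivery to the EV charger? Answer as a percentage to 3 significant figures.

I = P / V = 4470 / 234 = 19.10 A through the power cord.
P_line = I² R_line = (19.10)² × 0.859 = 313.5 W
P_source = P_load + P_line = 4470 + 313.5 = 4783 W
η = P_load / P_source = 4470 / 4783 = 0.9345

93.4 %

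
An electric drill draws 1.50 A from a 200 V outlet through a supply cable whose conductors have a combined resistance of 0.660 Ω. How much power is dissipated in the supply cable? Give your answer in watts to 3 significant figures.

Line loss is just I²R for the cable — we know both I and R_line directly.
The supply cable carries the full 1.50 A.
P_line = I² R_line = (1.500)² × 0.660 = 1.485 W

1.49 W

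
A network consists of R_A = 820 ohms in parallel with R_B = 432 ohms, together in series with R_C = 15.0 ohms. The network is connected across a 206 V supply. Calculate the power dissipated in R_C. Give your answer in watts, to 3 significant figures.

7.17 W

Reduce the parallel combination to a single R_p; the circuit then becomes R_p in series with the remaining resistor.
R_p = (820×432)/(820+432) = 282.9 Ω
R_total = R_p + 15.0 = 282.9 + 15.0 = 297.9 Ω
I = V / R_total = 206 / 297.9 = 0.6914 A
R_C is the series element, so its power is I²R.
P_R_C = (0.6914)² × 15.0 = 7.171 W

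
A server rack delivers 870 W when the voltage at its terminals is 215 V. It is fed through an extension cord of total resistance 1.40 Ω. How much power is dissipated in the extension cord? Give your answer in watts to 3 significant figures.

Only the current and the line resistance are needed for the I²R loss.
I = P / V = 870 / 215 = 4.047 A through the extension cord.
P_line = I² R_line = (4.047)² × 1.40 = 22.92 W

22.9 W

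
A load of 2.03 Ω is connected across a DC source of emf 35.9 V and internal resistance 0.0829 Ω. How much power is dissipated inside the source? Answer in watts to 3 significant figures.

r is in series with the load, so it carries the full circuit current — the loss in it is I²r.
I = ε / (r + R) = 35.9 / (0.0829 + 2.03) = 16.99 A
P_int = I² r = (16.99)² × 0.0829 = 23.93 W

23.9 W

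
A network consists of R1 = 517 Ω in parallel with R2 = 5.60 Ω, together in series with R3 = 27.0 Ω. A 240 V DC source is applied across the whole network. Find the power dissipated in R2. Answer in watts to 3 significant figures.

298 W

Combine R1 and R2 into their parallel equivalent first, reducing the network to two series resistors.
R_p = (517×5.60)/(517+5.60) = 5.540 Ω
R_total = R_p + 27.0 = 5.540 + 27.0 = 32.54 Ω
I = V / R_total = 240 / 32.54 = 7.376 A
Voltage across the parallel pair: V_p = I × R_p = 7.376 × 5.540 = 40.86 V
R2 sits across V_p; its power is V_p²/R.
P_R2 = (40.86)² / 5.60 = 298.1 W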